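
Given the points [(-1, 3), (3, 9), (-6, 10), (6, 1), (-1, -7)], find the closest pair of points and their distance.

Computing all pairwise distances among 5 points:

d((-1, 3), (3, 9)) = 7.2111 <-- minimum
d((-1, 3), (-6, 10)) = 8.6023
d((-1, 3), (6, 1)) = 7.2801
d((-1, 3), (-1, -7)) = 10.0
d((3, 9), (-6, 10)) = 9.0554
d((3, 9), (6, 1)) = 8.544
d((3, 9), (-1, -7)) = 16.4924
d((-6, 10), (6, 1)) = 15.0
d((-6, 10), (-1, -7)) = 17.72
d((6, 1), (-1, -7)) = 10.6301

Closest pair: (-1, 3) and (3, 9) with distance 7.2111

The closest pair is (-1, 3) and (3, 9) with Euclidean distance 7.2111. For 5 points, brute-force pairwise comparison is shown above. For large n, the divide-and-conquer algorithm (sort by x, recurse on halves, check the dividing strip) achieves O(n log n).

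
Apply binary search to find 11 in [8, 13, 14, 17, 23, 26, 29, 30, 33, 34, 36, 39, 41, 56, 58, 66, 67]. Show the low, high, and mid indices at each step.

Binary search for 11 in [8, 13, 14, 17, 23, 26, 29, 30, 33, 34, 36, 39, 41, 56, 58, 66, 67]:

lo=0, hi=16, mid=8, arr[mid]=33 -> 33 > 11, search left half
lo=0, hi=7, mid=3, arr[mid]=17 -> 17 > 11, search left half
lo=0, hi=2, mid=1, arr[mid]=13 -> 13 > 11, search left half
lo=0, hi=0, mid=0, arr[mid]=8 -> 8 < 11, search right half
lo=1 > hi=0, target 11 not found

Binary search determines that 11 is not in the array after 4 comparisons. The search space was exhausted without finding the target.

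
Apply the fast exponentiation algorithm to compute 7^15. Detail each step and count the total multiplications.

Computing 7^15 by squaring (build up from 7^1; each line after the first costs one multiplication):

7^1 = 7
7^2 = (7^1)^2 = 7^2 = 49
7^3 = 7 * 7^2 = 7 * 49 = 343
7^6 = (7^3)^2 = 343^2 = 117649
7^7 = 7 * 7^6 = 7 * 117649 = 823543
7^14 = (7^7)^2 = 823543^2 = 678223072849
7^15 = 7 * 7^14 = 7 * 678223072849 = 4747561509943

Result: 4747561509943
Multiplications needed: 6 (6 lines after 7^1)

7^15 = 4747561509943. Using exponentiation by squaring, this requires 6 multiplications. The key idea: if the exponent is even, square the half-power; if odd, multiply by the base once.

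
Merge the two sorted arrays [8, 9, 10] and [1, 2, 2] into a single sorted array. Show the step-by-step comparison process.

Merging process:

Compare 8 vs 1: take 1 from right. Merged: [1]
Compare 8 vs 2: take 2 from right. Merged: [1, 2]
Compare 8 vs 2: take 2 from right. Merged: [1, 2, 2]
Append remaining from left: [8, 9, 10]. Merged: [1, 2, 2, 8, 9, 10]

Final merged array: [1, 2, 2, 8, 9, 10]
Total comparisons: 3

The merged array is [1, 2, 2, 8, 9, 10], requiring 3 comparisons. The merge step runs in O(n) time where n is the total number of elements.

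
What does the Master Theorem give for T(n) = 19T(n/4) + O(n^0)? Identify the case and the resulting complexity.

Master Theorem for T(n) = 19T(n/4) + O(n^0):

a = 19, b = 4, c = 0
log_b(a) = log_4(19) = 2.1240

Case 1: c = 0 < log_4(19) = 2.1240
T(n) = O(n^(log_4 19))

For T(n) = 19T(n/4) + O(n^0): log_4(19) = 2.1240. This is Case 1 of the Master Theorem (c < log_b(a), work dominated by leaves), giving O(n^(log_4 19)).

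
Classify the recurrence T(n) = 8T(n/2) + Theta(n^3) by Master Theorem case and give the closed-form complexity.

Master Theorem for T(n) = 8T(n/2) + O(n^3):

a = 8, b = 2, c = 3
log_b(a) = log_2(8) = 3.0000

Case 2: c = 3 = log_2(8) = 3.0000
T(n) = O(n^3 log n) = O(n^3 log n)

For T(n) = 8T(n/2) + O(n^3): log_2(8) = 3.0000. This is Case 2 of the Master Theorem (c = log_b(a), equal work at all levels), giving O(n^3 log n).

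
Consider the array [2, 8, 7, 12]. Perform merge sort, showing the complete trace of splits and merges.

Merge sort trace:

Split: [2, 8, 7, 12] -> [2, 8] and [7, 12]
  Split: [2, 8] -> [2] and [8]
  Merge: [2] + [8] -> [2, 8]
  Split: [7, 12] -> [7] and [12]
  Merge: [7] + [12] -> [7, 12]
Merge: [2, 8] + [7, 12] -> [2, 7, 8, 12]

Final sorted array: [2, 7, 8, 12]

The merge sort proceeds by recursively splitting the array and merging sorted halves.
After all merges, the sorted array is [2, 7, 8, 12].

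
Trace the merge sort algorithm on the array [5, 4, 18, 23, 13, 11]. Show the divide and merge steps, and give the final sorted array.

Merge sort trace:

Split: [5, 4, 18, 23, 13, 11] -> [5, 4, 18] and [23, 13, 11]
  Split: [5, 4, 18] -> [5] and [4, 18]
    Split: [4, 18] -> [4] and [18]
    Merge: [4] + [18] -> [4, 18]
  Merge: [5] + [4, 18] -> [4, 5, 18]
  Split: [23, 13, 11] -> [23] and [13, 11]
    Split: [13, 11] -> [13] and [11]
    Merge: [13] + [11] -> [11, 13]
  Merge: [23] + [11, 13] -> [11, 13, 23]
Merge: [4, 5, 18] + [11, 13, 23] -> [4, 5, 11, 13, 18, 23]

Final sorted array: [4, 5, 11, 13, 18, 23]

The merge sort proceeds by recursively splitting the array and merging sorted halves.
After all merges, the sorted array is [4, 5, 11, 13, 18, 23].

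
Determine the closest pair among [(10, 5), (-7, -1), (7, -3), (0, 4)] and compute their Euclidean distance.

Computing all pairwise distances among 4 points:

d((10, 5), (-7, -1)) = 18.0278
d((10, 5), (7, -3)) = 8.544 <-- minimum
d((10, 5), (0, 4)) = 10.0499
d((-7, -1), (7, -3)) = 14.1421
d((-7, -1), (0, 4)) = 8.6023
d((7, -3), (0, 4)) = 9.8995

Closest pair: (10, 5) and (7, -3) with distance 8.544

The closest pair is (10, 5) and (7, -3) with Euclidean distance 8.544. For 4 points, brute-force pairwise comparison is shown above. For large n, the divide-and-conquer algorithm (sort by x, recurse on halves, check the dividing strip) achieves O(n log n).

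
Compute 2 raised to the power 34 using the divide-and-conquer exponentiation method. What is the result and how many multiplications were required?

Computing 2^34 by squaring (build up from 2^1; each line after the first costs one multiplication):

2^1 = 2
2^2 = (2^1)^2 = 2^2 = 4
2^4 = (2^2)^2 = 4^2 = 16
2^8 = (2^4)^2 = 16^2 = 256
2^16 = (2^8)^2 = 256^2 = 65536
2^17 = 2 * 2^16 = 2 * 65536 = 131072
2^34 = (2^17)^2 = 131072^2 = 17179869184

Result: 17179869184
Multiplications needed: 6 (6 lines after 2^1)

2^34 = 17179869184. Using exponentiation by squaring, this requires 6 multiplications. The key idea: if the exponent is even, square the half-power; if odd, multiply by the base once.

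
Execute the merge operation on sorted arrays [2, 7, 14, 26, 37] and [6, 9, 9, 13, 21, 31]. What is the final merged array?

Merging process:

Compare 2 vs 6: take 2 from left. Merged: [2]
Compare 7 vs 6: take 6 from right. Merged: [2, 6]
Compare 7 vs 9: take 7 from left. Merged: [2, 6, 7]
Compare 14 vs 9: take 9 from right. Merged: [2, 6, 7, 9]
Compare 14 vs 9: take 9 from right. Merged: [2, 6, 7, 9, 9]
Compare 14 vs 13: take 13 from right. Merged: [2, 6, 7, 9, 9, 13]
Compare 14 vs 21: take 14 from left. Merged: [2, 6, 7, 9, 9, 13, 14]
Compare 26 vs 21: take 21 from right. Merged: [2, 6, 7, 9, 9, 13, 14, 21]
Compare 26 vs 31: take 26 from left. Merged: [2, 6, 7, 9, 9, 13, 14, 21, 26]
Compare 37 vs 31: take 31 from right. Merged: [2, 6, 7, 9, 9, 13, 14, 21, 26, 31]
Append remaining from left: [37]. Merged: [2, 6, 7, 9, 9, 13, 14, 21, 26, 31, 37]

Final merged array: [2, 6, 7, 9, 9, 13, 14, 21, 26, 31, 37]
Total comparisons: 10

The merged array is [2, 6, 7, 9, 9, 13, 14, 21, 26, 31, 37], requiring 10 comparisons. The merge step runs in O(n) time where n is the total number of elements.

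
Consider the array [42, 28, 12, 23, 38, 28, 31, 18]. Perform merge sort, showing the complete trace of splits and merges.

Merge sort trace:

Split: [42, 28, 12, 23, 38, 28, 31, 18] -> [42, 28, 12, 23] and [38, 28, 31, 18]
  Split: [42, 28, 12, 23] -> [42, 28] and [12, 23]
    Split: [42, 28] -> [42] and [28]
    Merge: [42] + [28] -> [28, 42]
    Split: [12, 23] -> [12] and [23]
    Merge: [12] + [23] -> [12, 23]
  Merge: [28, 42] + [12, 23] -> [12, 23, 28, 42]
  Split: [38, 28, 31, 18] -> [38, 28] and [31, 18]
    Split: [38, 28] -> [38] and [28]
    Merge: [38] + [28] -> [28, 38]
    Split: [31, 18] -> [31] and [18]
    Merge: [31] + [18] -> [18, 31]
  Merge: [28, 38] + [18, 31] -> [18, 28, 31, 38]
Merge: [12, 23, 28, 42] + [18, 28, 31, 38] -> [12, 18, 23, 28, 28, 31, 38, 42]

Final sorted array: [12, 18, 23, 28, 28, 31, 38, 42]

The merge sort proceeds by recursively splitting the array and merging sorted halves.
After all merges, the sorted array is [12, 18, 23, 28, 28, 31, 38, 42].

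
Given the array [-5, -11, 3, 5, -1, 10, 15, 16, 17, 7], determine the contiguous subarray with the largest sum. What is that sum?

Using Kadane's algorithm on [-5, -11, 3, 5, -1, 10, 15, 16, 17, 7]:

Scanning through the array:
Position 1 (value -11): max_ending_here = -11, max_so_far = -5
Position 2 (value 3): max_ending_here = 3, max_so_far = 3
Position 3 (value 5): max_ending_here = 8, max_so_far = 8
Position 4 (value -1): max_ending_here = 7, max_so_far = 8
Position 5 (value 10): max_ending_here = 17, max_so_far = 17
Position 6 (value 15): max_ending_here = 32, max_so_far = 32
Position 7 (value 16): max_ending_here = 48, max_so_far = 48
Position 8 (value 17): max_ending_here = 65, max_so_far = 65
Position 9 (value 7): max_ending_here = 72, max_so_far = 72

Maximum subarray: [3, 5, -1, 10, 15, 16, 17, 7]
Maximum sum: 72

The maximum subarray is [3, 5, -1, 10, 15, 16, 17, 7] with sum 72. This subarray runs from index 2 to index 9.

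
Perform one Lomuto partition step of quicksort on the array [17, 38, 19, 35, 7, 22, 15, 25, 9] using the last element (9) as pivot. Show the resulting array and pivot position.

Lomuto partition with pivot = 9:

Initial array: [17, 38, 19, 35, 7, 22, 15, 25, 9]

arr[0]=17 > 9: no swap
arr[1]=38 > 9: no swap
arr[2]=19 > 9: no swap
arr[3]=35 > 9: no swap
arr[4]=7 <= 9: swap with position 0, array becomes [7, 38, 19, 35, 17, 22, 15, 25, 9]
arr[5]=22 > 9: no swap
arr[6]=15 > 9: no swap
arr[7]=25 > 9: no swap

Place pivot at position 1: [7, 9, 19, 35, 17, 22, 15, 25, 38]
Pivot position: 1

After partitioning with pivot 9, the array becomes [7, 9, 19, 35, 17, 22, 15, 25, 38]. The pivot is placed at index 1. All elements to the left of the pivot are <= 9, and all elements to the right are > 9.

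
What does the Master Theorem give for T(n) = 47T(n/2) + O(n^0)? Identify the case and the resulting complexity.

Master Theorem for T(n) = 47T(n/2) + O(n^0):

a = 47, b = 2, c = 0
log_b(a) = log_2(47) = 5.5546

Case 1: c = 0 < log_2(47) = 5.5546
T(n) = O(n^(log_2 47))

For T(n) = 47T(n/2) + O(n^0): log_2(47) = 5.5546. This is Case 1 of the Master Theorem (c < log_b(a), work dominated by leaves), giving O(n^(log_2 47)).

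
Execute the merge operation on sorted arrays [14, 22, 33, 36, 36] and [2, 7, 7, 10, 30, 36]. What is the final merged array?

Merging process:

Compare 14 vs 2: take 2 from right. Merged: [2]
Compare 14 vs 7: take 7 from right. Merged: [2, 7]
Compare 14 vs 7: take 7 from right. Merged: [2, 7, 7]
Compare 14 vs 10: take 10 from right. Merged: [2, 7, 7, 10]
Compare 14 vs 30: take 14 from left. Merged: [2, 7, 7, 10, 14]
Compare 22 vs 30: take 22 from left. Merged: [2, 7, 7, 10, 14, 22]
Compare 33 vs 30: take 30 from right. Merged: [2, 7, 7, 10, 14, 22, 30]
Compare 33 vs 36: take 33 from left. Merged: [2, 7, 7, 10, 14, 22, 30, 33]
Compare 36 vs 36: take 36 from left. Merged: [2, 7, 7, 10, 14, 22, 30, 33, 36]
Compare 36 vs 36: take 36 from left. Merged: [2, 7, 7, 10, 14, 22, 30, 33, 36, 36]
Append remaining from right: [36]. Merged: [2, 7, 7, 10, 14, 22, 30, 33, 36, 36, 36]

Final merged array: [2, 7, 7, 10, 14, 22, 30, 33, 36, 36, 36]
Total comparisons: 10

The merged array is [2, 7, 7, 10, 14, 22, 30, 33, 36, 36, 36], requiring 10 comparisons. The merge step runs in O(n) time where n is the total number of elements.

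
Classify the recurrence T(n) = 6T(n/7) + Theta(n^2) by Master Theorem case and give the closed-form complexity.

Master Theorem for T(n) = 6T(n/7) + O(n^2):

a = 6, b = 7, c = 2
log_b(a) = log_7(6) = 0.9208

Case 3: c = 2 > log_7(6) = 0.9208
T(n) = O(n^2) = O(n^2)

For T(n) = 6T(n/7) + O(n^2): log_7(6) = 0.9208. This is Case 3 of the Master Theorem (c > log_b(a), work dominated by root), giving O(n^2).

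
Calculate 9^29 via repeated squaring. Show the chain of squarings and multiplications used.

Computing 9^29 by squaring (build up from 9^1; each line after the first costs one multiplication):

9^1 = 9
9^2 = (9^1)^2 = 9^2 = 81
9^3 = 9 * 9^2 = 9 * 81 = 729
9^6 = (9^3)^2 = 729^2 = 531441
9^7 = 9 * 9^6 = 9 * 531441 = 4782969
9^14 = (9^7)^2 = 4782969^2 = 22876792454961
9^28 = (9^14)^2 = 22876792454961^2 = 523347633027360537213511521
9^29 = 9 * 9^28 = 9 * 523347633027360537213511521 = 4710128697246244834921603689

Result: 4710128697246244834921603689
Multiplications needed: 7 (7 lines after 9^1)

9^29 = 4710128697246244834921603689. Using exponentiation by squaring, this requires 7 multiplications. The key idea: if the exponent is even, square the half-power; if odd, multiply by the base once.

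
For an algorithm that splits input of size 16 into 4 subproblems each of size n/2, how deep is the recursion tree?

For divide and conquer with division factor 2:

Problem sizes at each level:
Level 0: 16
Level 1: 8
Level 2: 4
Level 3: 2
Level 4: 1

The root is level 0 and the size-1 base case is level 4 (the tree spans levels 0 through 4, i.e. 5 levels counting the root), so the depth is the number of divisions: log_2(16) = 4

The recursion tree depth is log_2(16) = 4. At each level, the problem size is divided by 2, so it takes 4 divisions to reduce to a base case of size 1. The algorithm makes 4 recursive calls at each level.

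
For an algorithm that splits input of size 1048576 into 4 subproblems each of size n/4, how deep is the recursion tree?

For divide and conquer with division factor 4:

Problem sizes at each level:
Level 0: 1048576
Level 1: 262144
Level 2: 65536
Level 3: 16384
Level 4: 4096
Level 5: 1024
Level 6: 256
Level 7: 64
Level 8: 16
Level 9: 4
Level 10: 1

The root is level 0 and the size-1 base case is level 10 (the tree spans levels 0 through 10, i.e. 11 levels counting the root), so the depth is the number of divisions: log_4(1048576) = 10

The recursion tree depth is log_4(1048576) = 10. At each level, the problem size is divided by 4, so it takes 10 divisions to reduce to a base case of size 1. The algorithm makes 4 recursive calls at each level.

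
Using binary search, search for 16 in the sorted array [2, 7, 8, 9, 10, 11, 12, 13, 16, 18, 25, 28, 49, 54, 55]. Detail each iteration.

Binary search for 16 in [2, 7, 8, 9, 10, 11, 12, 13, 16, 18, 25, 28, 49, 54, 55]:

lo=0, hi=14, mid=7, arr[mid]=13 -> 13 < 16, search right half
lo=8, hi=14, mid=11, arr[mid]=28 -> 28 > 16, search left half
lo=8, hi=10, mid=9, arr[mid]=18 -> 18 > 16, search left half
lo=8, hi=8, mid=8, arr[mid]=16 -> Found target at index 8!

Binary search finds 16 at index 8 after 4 comparisons. The search repeatedly halves the search space by comparing with the middle element.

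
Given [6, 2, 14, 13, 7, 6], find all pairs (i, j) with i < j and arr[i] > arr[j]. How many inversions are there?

Finding inversions in [6, 2, 14, 13, 7, 6]:

(0, 1): arr[0]=6 > arr[1]=2
(2, 3): arr[2]=14 > arr[3]=13
(2, 4): arr[2]=14 > arr[4]=7
(2, 5): arr[2]=14 > arr[5]=6
(3, 4): arr[3]=13 > arr[4]=7
(3, 5): arr[3]=13 > arr[5]=6
(4, 5): arr[4]=7 > arr[5]=6

Total inversions: 7

The array has 7 inversion(s): (0,1), (2,3), (2,4), (2,5), (3,4), (3,5), (4,5). Each pair (i,j) satisfies i < j and arr[i] > arr[j].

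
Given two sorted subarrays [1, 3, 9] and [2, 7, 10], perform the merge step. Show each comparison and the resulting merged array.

Merging process:

Compare 1 vs 2: take 1 from left. Merged: [1]
Compare 3 vs 2: take 2 from right. Merged: [1, 2]
Compare 3 vs 7: take 3 from left. Merged: [1, 2, 3]
Compare 9 vs 7: take 7 from right. Merged: [1, 2, 3, 7]
Compare 9 vs 10: take 9 from left. Merged: [1, 2, 3, 7, 9]
Append remaining from right: [10]. Merged: [1, 2, 3, 7, 9, 10]

Final merged array: [1, 2, 3, 7, 9, 10]
Total comparisons: 5

The merged array is [1, 2, 3, 7, 9, 10], requiring 5 comparisons. The merge step runs in O(n) time where n is the total number of elements.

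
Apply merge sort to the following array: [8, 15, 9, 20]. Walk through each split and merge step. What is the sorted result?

Merge sort trace:

Split: [8, 15, 9, 20] -> [8, 15] and [9, 20]
  Split: [8, 15] -> [8] and [15]
  Merge: [8] + [15] -> [8, 15]
  Split: [9, 20] -> [9] and [20]
  Merge: [9] + [20] -> [9, 20]
Merge: [8, 15] + [9, 20] -> [8, 9, 15, 20]

Final sorted array: [8, 9, 15, 20]

The merge sort proceeds by recursively splitting the array and merging sorted halves.
After all merges, the sorted array is [8, 9, 15, 20].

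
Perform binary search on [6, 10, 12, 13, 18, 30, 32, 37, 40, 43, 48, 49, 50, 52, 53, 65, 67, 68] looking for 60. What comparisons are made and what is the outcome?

Binary search for 60 in [6, 10, 12, 13, 18, 30, 32, 37, 40, 43, 48, 49, 50, 52, 53, 65, 67, 68]:

lo=0, hi=17, mid=8, arr[mid]=40 -> 40 < 60, search right half
lo=9, hi=17, mid=13, arr[mid]=52 -> 52 < 60, search right half
lo=14, hi=17, mid=15, arr[mid]=65 -> 65 > 60, search left half
lo=14, hi=14, mid=14, arr[mid]=53 -> 53 < 60, search right half
lo=15 > hi=14, target 60 not found

Binary search determines that 60 is not in the array after 4 comparisons. The search space was exhausted without finding the target.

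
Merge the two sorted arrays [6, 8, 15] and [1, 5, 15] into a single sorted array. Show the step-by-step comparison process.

Merging process:

Compare 6 vs 1: take 1 from right. Merged: [1]
Compare 6 vs 5: take 5 from right. Merged: [1, 5]
Compare 6 vs 15: take 6 from left. Merged: [1, 5, 6]
Compare 8 vs 15: take 8 from left. Merged: [1, 5, 6, 8]
Compare 15 vs 15: take 15 from left. Merged: [1, 5, 6, 8, 15]
Append remaining from right: [15]. Merged: [1, 5, 6, 8, 15, 15]

Final merged array: [1, 5, 6, 8, 15, 15]
Total comparisons: 5

The merged array is [1, 5, 6, 8, 15, 15], requiring 5 comparisons. The merge step runs in O(n) time where n is the total number of elements.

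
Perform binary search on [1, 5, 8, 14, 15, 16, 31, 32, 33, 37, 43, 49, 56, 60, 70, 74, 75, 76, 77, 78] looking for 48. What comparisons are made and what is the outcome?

Binary search for 48 in [1, 5, 8, 14, 15, 16, 31, 32, 33, 37, 43, 49, 56, 60, 70, 74, 75, 76, 77, 78]:

lo=0, hi=19, mid=9, arr[mid]=37 -> 37 < 48, search right half
lo=10, hi=19, mid=14, arr[mid]=70 -> 70 > 48, search left half
lo=10, hi=13, mid=11, arr[mid]=49 -> 49 > 48, search left half
lo=10, hi=10, mid=10, arr[mid]=43 -> 43 < 48, search right half
lo=11 > hi=10, target 48 not found

Binary search determines that 48 is not in the array after 4 comparisons. The search space was exhausted without finding the target.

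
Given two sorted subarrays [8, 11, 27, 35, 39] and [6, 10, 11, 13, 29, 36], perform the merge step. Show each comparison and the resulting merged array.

Merging process:

Compare 8 vs 6: take 6 from right. Merged: [6]
Compare 8 vs 10: take 8 from left. Merged: [6, 8]
Compare 11 vs 10: take 10 from right. Merged: [6, 8, 10]
Compare 11 vs 11: take 11 from left. Merged: [6, 8, 10, 11]
Compare 27 vs 11: take 11 from right. Merged: [6, 8, 10, 11, 11]
Compare 27 vs 13: take 13 from right. Merged: [6, 8, 10, 11, 11, 13]
Compare 27 vs 29: take 27 from left. Merged: [6, 8, 10, 11, 11, 13, 27]
Compare 35 vs 29: take 29 from right. Merged: [6, 8, 10, 11, 11, 13, 27, 29]
Compare 35 vs 36: take 35 from left. Merged: [6, 8, 10, 11, 11, 13, 27, 29, 35]
Compare 39 vs 36: take 36 from right. Merged: [6, 8, 10, 11, 11, 13, 27, 29, 35, 36]
Append remaining from left: [39]. Merged: [6, 8, 10, 11, 11, 13, 27, 29, 35, 36, 39]

Final merged array: [6, 8, 10, 11, 11, 13, 27, 29, 35, 36, 39]
Total comparisons: 10

The merged array is [6, 8, 10, 11, 11, 13, 27, 29, 35, 36, 39], requiring 10 comparisons. The merge step runs in O(n) time where n is the total number of elements.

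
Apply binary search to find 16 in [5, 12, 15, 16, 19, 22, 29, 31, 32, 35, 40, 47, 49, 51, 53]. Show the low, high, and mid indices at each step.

Binary search for 16 in [5, 12, 15, 16, 19, 22, 29, 31, 32, 35, 40, 47, 49, 51, 53]:

lo=0, hi=14, mid=7, arr[mid]=31 -> 31 > 16, search left half
lo=0, hi=6, mid=3, arr[mid]=16 -> Found target at index 3!

Binary search finds 16 at index 3 after 2 comparisons. The search repeatedly halves the search space by comparing with the middle element.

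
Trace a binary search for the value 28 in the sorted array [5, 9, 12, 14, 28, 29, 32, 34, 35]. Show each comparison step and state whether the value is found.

Binary search for 28 in [5, 9, 12, 14, 28, 29, 32, 34, 35]:

lo=0, hi=8, mid=4, arr[mid]=28 -> Found target at index 4!

Binary search finds 28 at index 4 after 1 comparisons. The search repeatedly halves the search space by comparing with the middle element.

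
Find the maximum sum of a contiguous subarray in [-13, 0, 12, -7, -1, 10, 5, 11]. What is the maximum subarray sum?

Using Kadane's algorithm on [-13, 0, 12, -7, -1, 10, 5, 11]:

Scanning through the array:
Position 1 (value 0): max_ending_here = 0, max_so_far = 0
Position 2 (value 12): max_ending_here = 12, max_so_far = 12
Position 3 (value -7): max_ending_here = 5, max_so_far = 12
Position 4 (value -1): max_ending_here = 4, max_so_far = 12
Position 5 (value 10): max_ending_here = 14, max_so_far = 14
Position 6 (value 5): max_ending_here = 19, max_so_far = 19
Position 7 (value 11): max_ending_here = 30, max_so_far = 30

Maximum subarray: [0, 12, -7, -1, 10, 5, 11]
Maximum sum: 30

The maximum subarray is [0, 12, -7, -1, 10, 5, 11] with sum 30. This subarray runs from index 1 to index 7.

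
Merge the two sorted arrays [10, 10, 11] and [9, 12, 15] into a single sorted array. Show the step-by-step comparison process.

Merging process:

Compare 10 vs 9: take 9 from right. Merged: [9]
Compare 10 vs 12: take 10 from left. Merged: [9, 10]
Compare 10 vs 12: take 10 from left. Merged: [9, 10, 10]
Compare 11 vs 12: take 11 from left. Merged: [9, 10, 10, 11]
Append remaining from right: [12, 15]. Merged: [9, 10, 10, 11, 12, 15]

Final merged array: [9, 10, 10, 11, 12, 15]
Total comparisons: 4

The merged array is [9, 10, 10, 11, 12, 15], requiring 4 comparisons. The merge step runs in O(n) time where n is the total number of elements.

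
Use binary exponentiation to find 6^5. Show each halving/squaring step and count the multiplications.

Computing 6^5 by squaring (build up from 6^1; each line after the first costs one multiplication):

6^1 = 6
6^2 = (6^1)^2 = 6^2 = 36
6^4 = (6^2)^2 = 36^2 = 1296
6^5 = 6 * 6^4 = 6 * 1296 = 7776

Result: 7776
Multiplications needed: 3 (3 lines after 6^1)

6^5 = 7776. Using exponentiation by squaring, this requires 3 multiplications. The key idea: if the exponent is even, square the half-power; if odd, multiply by the base once.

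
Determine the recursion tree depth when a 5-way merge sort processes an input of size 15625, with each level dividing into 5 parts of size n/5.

For divide and conquer with division factor 5:

Problem sizes at each level:
Level 0: 15625
Level 1: 3125
Level 2: 625
Level 3: 125
Level 4: 25
Level 5: 5
Level 6: 1

The root is level 0 and the size-1 base case is level 6 (the tree spans levels 0 through 6, i.e. 7 levels counting the root), so the depth is the number of divisions: log_5(15625) = 6

The recursion tree depth is log_5(15625) = 6. At each level, the problem size is divided by 5, so it takes 6 divisions to reduce to a base case of size 1. The algorithm makes 5 recursive calls at each level.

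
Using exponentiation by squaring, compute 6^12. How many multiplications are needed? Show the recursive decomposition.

Computing 6^12 by squaring (build up from 6^1; each line after the first costs one multiplication):

6^1 = 6
6^2 = (6^1)^2 = 6^2 = 36
6^3 = 6 * 6^2 = 6 * 36 = 216
6^6 = (6^3)^2 = 216^2 = 46656
6^12 = (6^6)^2 = 46656^2 = 2176782336

Result: 2176782336
Multiplications needed: 4 (4 lines after 6^1)

6^12 = 2176782336. Using exponentiation by squaring, this requires 4 multiplications. The key idea: if the exponent is even, square the half-power; if odd, multiply by the base once.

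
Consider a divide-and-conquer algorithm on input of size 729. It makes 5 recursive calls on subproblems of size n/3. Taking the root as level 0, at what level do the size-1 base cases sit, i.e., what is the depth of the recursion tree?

For divide and conquer with division factor 3:

Problem sizes at each level:
Level 0: 729
Level 1: 243
Level 2: 81
Level 3: 27
Level 4: 9
Level 5: 3
Level 6: 1

The root is level 0 and the size-1 base case is level 6 (the tree spans levels 0 through 6, i.e. 7 levels counting the root), so the depth is the number of divisions: log_3(729) = 6

The recursion tree depth is log_3(729) = 6. At each level, the problem size is divided by 3, so it takes 6 divisions to reduce to a base case of size 1. The algorithm makes 5 recursive calls at each level.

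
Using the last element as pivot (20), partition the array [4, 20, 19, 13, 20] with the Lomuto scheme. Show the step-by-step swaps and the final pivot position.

Lomuto partition with pivot = 20:

Initial array: [4, 20, 19, 13, 20]

arr[0]=4 <= 20: swap with position 0, array becomes [4, 20, 19, 13, 20]
arr[1]=20 <= 20: swap with position 1, array becomes [4, 20, 19, 13, 20]
arr[2]=19 <= 20: swap with position 2, array becomes [4, 20, 19, 13, 20]
arr[3]=13 <= 20: swap with position 3, array becomes [4, 20, 19, 13, 20]

Place pivot at position 4: [4, 20, 19, 13, 20]
Pivot position: 4

After partitioning with pivot 20, the array becomes [4, 20, 19, 13, 20]. The pivot is placed at index 4. All elements to the left of the pivot are <= 20, and all elements to the right are > 20.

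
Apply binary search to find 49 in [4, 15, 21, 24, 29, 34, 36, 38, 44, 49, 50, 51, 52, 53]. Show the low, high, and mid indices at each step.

Binary search for 49 in [4, 15, 21, 24, 29, 34, 36, 38, 44, 49, 50, 51, 52, 53]:

lo=0, hi=13, mid=6, arr[mid]=36 -> 36 < 49, search right half
lo=7, hi=13, mid=10, arr[mid]=50 -> 50 > 49, search left half
lo=7, hi=9, mid=8, arr[mid]=44 -> 44 < 49, search right half
lo=9, hi=9, mid=9, arr[mid]=49 -> Found target at index 9!

Binary search finds 49 at index 9 after 4 comparisons. The search repeatedly halves the search space by comparing with the middle element.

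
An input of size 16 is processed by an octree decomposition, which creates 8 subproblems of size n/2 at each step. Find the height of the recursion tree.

For divide and conquer with division factor 2:

Problem sizes at each level:
Level 0: 16
Level 1: 8
Level 2: 4
Level 3: 2
Level 4: 1

The root is level 0 and the size-1 base case is level 4 (the tree spans levels 0 through 4, i.e. 5 levels counting the root), so the depth is the number of divisions: log_2(16) = 4

The recursion tree depth is log_2(16) = 4. At each level, the problem size is divided by 2, so it takes 4 divisions to reduce to a base case of size 1. The algorithm makes 8 recursive calls at each level.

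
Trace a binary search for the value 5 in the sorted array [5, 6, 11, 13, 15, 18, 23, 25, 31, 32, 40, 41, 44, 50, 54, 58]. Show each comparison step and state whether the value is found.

Binary search for 5 in [5, 6, 11, 13, 15, 18, 23, 25, 31, 32, 40, 41, 44, 50, 54, 58]:

lo=0, hi=15, mid=7, arr[mid]=25 -> 25 > 5, search left half
lo=0, hi=6, mid=3, arr[mid]=13 -> 13 > 5, search left half
lo=0, hi=2, mid=1, arr[mid]=6 -> 6 > 5, search left half
lo=0, hi=0, mid=0, arr[mid]=5 -> Found target at index 0!

Binary search finds 5 at index 0 after 4 comparisons. The search repeatedly halves the search space by comparing with the middle element.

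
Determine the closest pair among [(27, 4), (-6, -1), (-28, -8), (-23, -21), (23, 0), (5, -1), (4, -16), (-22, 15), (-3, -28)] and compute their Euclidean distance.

Computing all pairwise distances among 9 points:

d((27, 4), (-6, -1)) = 33.3766
d((27, 4), (-28, -8)) = 56.2939
d((27, 4), (-23, -21)) = 55.9017
d((27, 4), (23, 0)) = 5.6569 <-- minimum
d((27, 4), (5, -1)) = 22.561
d((27, 4), (4, -16)) = 30.4795
d((27, 4), (-22, 15)) = 50.2195
d((27, 4), (-3, -28)) = 43.8634
d((-6, -1), (-28, -8)) = 23.0868
d((-6, -1), (-23, -21)) = 26.2488
d((-6, -1), (23, 0)) = 29.0172
d((-6, -1), (5, -1)) = 11.0
d((-6, -1), (4, -16)) = 18.0278
d((-6, -1), (-22, 15)) = 22.6274
d((-6, -1), (-3, -28)) = 27.1662
d((-28, -8), (-23, -21)) = 13.9284
d((-28, -8), (23, 0)) = 51.6236
d((-28, -8), (5, -1)) = 33.7343
d((-28, -8), (4, -16)) = 32.9848
d((-28, -8), (-22, 15)) = 23.7697
d((-28, -8), (-3, -28)) = 32.0156
d((-23, -21), (23, 0)) = 50.5668
d((-23, -21), (5, -1)) = 34.4093
d((-23, -21), (4, -16)) = 27.4591
d((-23, -21), (-22, 15)) = 36.0139
d((-23, -21), (-3, -28)) = 21.1896
d((23, 0), (5, -1)) = 18.0278
d((23, 0), (4, -16)) = 24.8395
d((23, 0), (-22, 15)) = 47.4342
d((23, 0), (-3, -28)) = 38.2099
d((5, -1), (4, -16)) = 15.0333
d((5, -1), (-22, 15)) = 31.3847
d((5, -1), (-3, -28)) = 28.1603
d((4, -16), (-22, 15)) = 40.4599
d((4, -16), (-3, -28)) = 13.8924
d((-22, 15), (-3, -28)) = 47.0106

Closest pair: (27, 4) and (23, 0) with distance 5.6569

The closest pair is (27, 4) and (23, 0) with Euclidean distance 5.6569. For 9 points, brute-force pairwise comparison is shown above. For large n, the divide-and-conquer algorithm (sort by x, recurse on halves, check the dividing strip) achieves O(n log n).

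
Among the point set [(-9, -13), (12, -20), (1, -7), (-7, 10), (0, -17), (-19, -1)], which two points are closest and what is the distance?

Computing all pairwise distances among 6 points:

d((-9, -13), (12, -20)) = 22.1359
d((-9, -13), (1, -7)) = 11.6619
d((-9, -13), (-7, 10)) = 23.0868
d((-9, -13), (0, -17)) = 9.8489 <-- minimum
d((-9, -13), (-19, -1)) = 15.6205
d((12, -20), (1, -7)) = 17.0294
d((12, -20), (-7, 10)) = 35.5106
d((12, -20), (0, -17)) = 12.3693
d((12, -20), (-19, -1)) = 36.3593
d((1, -7), (-7, 10)) = 18.7883
d((1, -7), (0, -17)) = 10.0499
d((1, -7), (-19, -1)) = 20.8806
d((-7, 10), (0, -17)) = 27.8927
d((-7, 10), (-19, -1)) = 16.2788
d((0, -17), (-19, -1)) = 24.8395

Closest pair: (-9, -13) and (0, -17) with distance 9.8489

The closest pair is (-9, -13) and (0, -17) with Euclidean distance 9.8489. For 6 points, brute-force pairwise comparison is shown above. For large n, the divide-and-conquer algorithm (sort by x, recurse on halves, check the dividing strip) achieves O(n log n).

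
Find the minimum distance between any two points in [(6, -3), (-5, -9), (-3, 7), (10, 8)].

Computing all pairwise distances among 4 points:

d((6, -3), (-5, -9)) = 12.53
d((6, -3), (-3, 7)) = 13.4536
d((6, -3), (10, 8)) = 11.7047 <-- minimum
d((-5, -9), (-3, 7)) = 16.1245
d((-5, -9), (10, 8)) = 22.6716
d((-3, 7), (10, 8)) = 13.0384

Closest pair: (6, -3) and (10, 8) with distance 11.7047

The closest pair is (6, -3) and (10, 8) with Euclidean distance 11.7047. For 4 points, brute-force pairwise comparison is shown above. For large n, the divide-and-conquer algorithm (sort by x, recurse on halves, check the dividing strip) achieves O(n log n).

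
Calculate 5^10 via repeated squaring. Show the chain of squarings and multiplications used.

Computing 5^10 by squaring (build up from 5^1; each line after the first costs one multiplication):

5^1 = 5
5^2 = (5^1)^2 = 5^2 = 25
5^4 = (5^2)^2 = 25^2 = 625
5^5 = 5 * 5^4 = 5 * 625 = 3125
5^10 = (5^5)^2 = 3125^2 = 9765625

Result: 9765625
Multiplications needed: 4 (4 lines after 5^1)

5^10 = 9765625. Using exponentiation by squaring, this requires 4 multiplications. The key idea: if the exponent is even, square the half-power; if odd, multiply by the base once.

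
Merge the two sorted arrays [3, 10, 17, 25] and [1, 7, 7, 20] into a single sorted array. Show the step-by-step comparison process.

Merging process:

Compare 3 vs 1: take 1 from right. Merged: [1]
Compare 3 vs 7: take 3 from left. Merged: [1, 3]
Compare 10 vs 7: take 7 from right. Merged: [1, 3, 7]
Compare 10 vs 7: take 7 from right. Merged: [1, 3, 7, 7]
Compare 10 vs 20: take 10 from left. Merged: [1, 3, 7, 7, 10]
Compare 17 vs 20: take 17 from left. Merged: [1, 3, 7, 7, 10, 17]
Compare 25 vs 20: take 20 from right. Merged: [1, 3, 7, 7, 10, 17, 20]
Append remaining from left: [25]. Merged: [1, 3, 7, 7, 10, 17, 20, 25]

Final merged array: [1, 3, 7, 7, 10, 17, 20, 25]
Total comparisons: 7

The merged array is [1, 3, 7, 7, 10, 17, 20, 25], requiring 7 comparisons. The merge step runs in O(n) time where n is the total number of elements.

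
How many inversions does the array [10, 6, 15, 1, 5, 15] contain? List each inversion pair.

Finding inversions in [10, 6, 15, 1, 5, 15]:

(0, 1): arr[0]=10 > arr[1]=6
(0, 3): arr[0]=10 > arr[3]=1
(0, 4): arr[0]=10 > arr[4]=5
(1, 3): arr[1]=6 > arr[3]=1
(1, 4): arr[1]=6 > arr[4]=5
(2, 3): arr[2]=15 > arr[3]=1
(2, 4): arr[2]=15 > arr[4]=5

Total inversions: 7

The array has 7 inversion(s): (0,1), (0,3), (0,4), (1,3), (1,4), (2,3), (2,4). Each pair (i,j) satisfies i < j and arr[i] > arr[j].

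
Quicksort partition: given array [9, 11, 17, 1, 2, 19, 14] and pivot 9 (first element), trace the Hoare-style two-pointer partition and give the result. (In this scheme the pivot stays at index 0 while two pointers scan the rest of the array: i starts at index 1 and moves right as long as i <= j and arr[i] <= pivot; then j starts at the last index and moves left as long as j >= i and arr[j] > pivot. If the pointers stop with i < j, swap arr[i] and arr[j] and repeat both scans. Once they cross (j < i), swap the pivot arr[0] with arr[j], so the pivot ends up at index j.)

Hoare-style two-pointer partition with pivot = 9:

Initial array: [9, 11, 17, 1, 2, 19, 14]

Pointers start at i = 1, j = 6.
i stops at index 1 (arr[1]=11 > 9), j stops at index 4 (arr[4]=2 <= 9): swap arr[1] and arr[4], array becomes [9, 2, 17, 1, 11, 19, 14]
i stops at index 2 (arr[2]=17 > 9), j stops at index 3 (arr[3]=1 <= 9): swap arr[2] and arr[3], array becomes [9, 2, 1, 17, 11, 19, 14]
i ends at 3, j ends at 2: the pointers have crossed (j < i), so scanning stops.

Swap pivot arr[0] with arr[2] to place pivot at position 2: [1, 2, 9, 17, 11, 19, 14]
Pivot position: 2

After partitioning with pivot 9, the array becomes [1, 2, 9, 17, 11, 19, 14]. The pivot is placed at index 2. All elements to the left of the pivot are <= 9, and all elements to the right are > 9.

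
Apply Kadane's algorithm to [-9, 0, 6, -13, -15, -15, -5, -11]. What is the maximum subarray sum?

Using Kadane's algorithm on [-9, 0, 6, -13, -15, -15, -5, -11]:

Scanning through the array:
Position 1 (value 0): max_ending_here = 0, max_so_far = 0
Position 2 (value 6): max_ending_here = 6, max_so_far = 6
Position 3 (value -13): max_ending_here = -7, max_so_far = 6
Position 4 (value -15): max_ending_here = -15, max_so_far = 6
Position 5 (value -15): max_ending_here = -15, max_so_far = 6
Position 6 (value -5): max_ending_here = -5, max_so_far = 6
Position 7 (value -11): max_ending_here = -11, max_so_far = 6

Maximum subarray: [0, 6]
Maximum sum: 6

The maximum subarray is [0, 6] with sum 6. This subarray runs from index 1 to index 2.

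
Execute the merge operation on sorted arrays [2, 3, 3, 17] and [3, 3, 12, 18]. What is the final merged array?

Merging process:

Compare 2 vs 3: take 2 from left. Merged: [2]
Compare 3 vs 3: take 3 from left. Merged: [2, 3]
Compare 3 vs 3: take 3 from left. Merged: [2, 3, 3]
Compare 17 vs 3: take 3 from right. Merged: [2, 3, 3, 3]
Compare 17 vs 3: take 3 from right. Merged: [2, 3, 3, 3, 3]
Compare 17 vs 12: take 12 from right. Merged: [2, 3, 3, 3, 3, 12]
Compare 17 vs 18: take 17 from left. Merged: [2, 3, 3, 3, 3, 12, 17]
Append remaining from right: [18]. Merged: [2, 3, 3, 3, 3, 12, 17, 18]

Final merged array: [2, 3, 3, 3, 3, 12, 17, 18]
Total comparisons: 7

The merged array is [2, 3, 3, 3, 3, 12, 17, 18], requiring 7 comparisons. The merge step runs in O(n) time where n is the total number of elements.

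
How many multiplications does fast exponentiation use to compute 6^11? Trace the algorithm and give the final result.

Computing 6^11 by squaring (build up from 6^1; each line after the first costs one multiplication):

6^1 = 6
6^2 = (6^1)^2 = 6^2 = 36
6^4 = (6^2)^2 = 36^2 = 1296
6^5 = 6 * 6^4 = 6 * 1296 = 7776
6^10 = (6^5)^2 = 7776^2 = 60466176
6^11 = 6 * 6^10 = 6 * 60466176 = 362797056

Result: 362797056
Multiplications needed: 5 (5 lines after 6^1)

6^11 = 362797056. Using exponentiation by squaring, this requires 5 multiplications. The key idea: if the exponent is even, square the half-power; if odd, multiply by the base once.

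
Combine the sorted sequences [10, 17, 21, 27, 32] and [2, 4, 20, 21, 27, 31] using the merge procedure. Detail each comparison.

Merging process:

Compare 10 vs 2: take 2 from right. Merged: [2]
Compare 10 vs 4: take 4 from right. Merged: [2, 4]
Compare 10 vs 20: take 10 from left. Merged: [2, 4, 10]
Compare 17 vs 20: take 17 from left. Merged: [2, 4, 10, 17]
Compare 21 vs 20: take 20 from right. Merged: [2, 4, 10, 17, 20]
Compare 21 vs 21: take 21 from left. Merged: [2, 4, 10, 17, 20, 21]
Compare 27 vs 21: take 21 from right. Merged: [2, 4, 10, 17, 20, 21, 21]
Compare 27 vs 27: take 27 from left. Merged: [2, 4, 10, 17, 20, 21, 21, 27]
Compare 32 vs 27: take 27 from right. Merged: [2, 4, 10, 17, 20, 21, 21, 27, 27]
Compare 32 vs 31: take 31 from right. Merged: [2, 4, 10, 17, 20, 21, 21, 27, 27, 31]
Append remaining from left: [32]. Merged: [2, 4, 10, 17, 20, 21, 21, 27, 27, 31, 32]

Final merged array: [2, 4, 10, 17, 20, 21, 21, 27, 27, 31, 32]
Total comparisons: 10

The merged array is [2, 4, 10, 17, 20, 21, 21, 27, 27, 31, 32], requiring 10 comparisons. The merge step runs in O(n) time where n is the total number of elements.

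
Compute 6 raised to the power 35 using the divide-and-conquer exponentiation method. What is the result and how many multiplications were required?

Computing 6^35 by squaring (build up from 6^1; each line after the first costs one multiplication):

6^1 = 6
6^2 = (6^1)^2 = 6^2 = 36
6^4 = (6^2)^2 = 36^2 = 1296
6^8 = (6^4)^2 = 1296^2 = 1679616
6^16 = (6^8)^2 = 1679616^2 = 2821109907456
6^17 = 6 * 6^16 = 6 * 2821109907456 = 16926659444736
6^34 = (6^17)^2 = 16926659444736^2 = 286511799958070431838109696
6^35 = 6 * 6^34 = 6 * 286511799958070431838109696 = 1719070799748422591028658176

Result: 1719070799748422591028658176
Multiplications needed: 7 (7 lines after 6^1)

6^35 = 1719070799748422591028658176. Using exponentiation by squaring, this requires 7 multiplications. The key idea: if the exponent is even, square the half-power; if odd, multiply by the base once.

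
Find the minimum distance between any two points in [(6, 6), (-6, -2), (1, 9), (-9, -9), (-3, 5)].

Computing all pairwise distances among 5 points:

d((6, 6), (-6, -2)) = 14.4222
d((6, 6), (1, 9)) = 5.831
d((6, 6), (-9, -9)) = 21.2132
d((6, 6), (-3, 5)) = 9.0554
d((-6, -2), (1, 9)) = 13.0384
d((-6, -2), (-9, -9)) = 7.6158
d((-6, -2), (-3, 5)) = 7.6158
d((1, 9), (-9, -9)) = 20.5913
d((1, 9), (-3, 5)) = 5.6569 <-- minimum
d((-9, -9), (-3, 5)) = 15.2315

Closest pair: (1, 9) and (-3, 5) with distance 5.6569

The closest pair is (1, 9) and (-3, 5) with Euclidean distance 5.6569. For 5 points, brute-force pairwise comparison is shown above. For large n, the divide-and-conquer algorithm (sort by x, recurse on halves, check the dividing strip) achieves O(n log n).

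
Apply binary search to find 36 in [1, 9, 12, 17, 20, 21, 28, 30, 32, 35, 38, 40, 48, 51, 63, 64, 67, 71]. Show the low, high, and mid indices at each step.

Binary search for 36 in [1, 9, 12, 17, 20, 21, 28, 30, 32, 35, 38, 40, 48, 51, 63, 64, 67, 71]:

lo=0, hi=17, mid=8, arr[mid]=32 -> 32 < 36, search right half
lo=9, hi=17, mid=13, arr[mid]=51 -> 51 > 36, search left half
lo=9, hi=12, mid=10, arr[mid]=38 -> 38 > 36, search left half
lo=9, hi=9, mid=9, arr[mid]=35 -> 35 < 36, search right half
lo=10 > hi=9, target 36 not found

Binary search determines that 36 is not in the array after 4 comparisons. The search space was exhausted without finding the target.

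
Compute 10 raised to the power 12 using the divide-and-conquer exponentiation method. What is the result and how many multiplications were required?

Computing 10^12 by squaring (build up from 10^1; each line after the first costs one multiplication):

10^1 = 10
10^2 = (10^1)^2 = 10^2 = 100
10^3 = 10 * 10^2 = 10 * 100 = 1000
10^6 = (10^3)^2 = 1000^2 = 1000000
10^12 = (10^6)^2 = 1000000^2 = 1000000000000

Result: 1000000000000
Multiplications needed: 4 (4 lines after 10^1)

10^12 = 1000000000000. Using exponentiation by squaring, this requires 4 multiplications. The key idea: if the exponent is even, square the half-power; if odd, multiply by the base once.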